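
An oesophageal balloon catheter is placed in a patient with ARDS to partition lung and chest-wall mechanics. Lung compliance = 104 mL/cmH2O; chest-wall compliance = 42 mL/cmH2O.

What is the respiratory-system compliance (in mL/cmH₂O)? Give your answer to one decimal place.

29.9

Lung and chest wall are elastances in series: 1/Crs = 1/CL + 1/Ccw.
1/Crs = 1/104 + 1/42 = 0.03342.
Crs = 29.922 mL/cmH2O.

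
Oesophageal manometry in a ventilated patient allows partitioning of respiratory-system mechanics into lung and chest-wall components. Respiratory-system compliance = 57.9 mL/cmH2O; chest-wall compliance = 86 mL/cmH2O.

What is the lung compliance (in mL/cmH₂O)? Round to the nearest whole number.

177

1/CL = 1/Crs − 1/Ccw.
1/CL = 1/57.9 − 1/86 = 0.005643.
CL = 177.21 mL/cmH2O.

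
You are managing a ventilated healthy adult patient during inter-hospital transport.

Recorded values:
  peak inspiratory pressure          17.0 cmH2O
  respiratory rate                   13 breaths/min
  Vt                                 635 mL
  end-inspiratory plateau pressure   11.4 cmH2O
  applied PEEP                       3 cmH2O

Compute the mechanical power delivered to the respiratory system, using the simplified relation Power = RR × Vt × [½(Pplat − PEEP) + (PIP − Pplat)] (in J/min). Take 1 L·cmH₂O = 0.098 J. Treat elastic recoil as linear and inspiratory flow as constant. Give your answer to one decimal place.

Per-breath work = Vt × [½(Pplat−PEEP) + (PIP−Pplat)] = 0.635 × [0.5×8.4 + 5.6] = 0.635 × 9.8 = 6.223 L·cmH2O.
Power = 13 × 6.223 = 80.899 L·cmH2O/min.
× 0.098 J/(L·cmH2O) → 7.928 J/min.

7.9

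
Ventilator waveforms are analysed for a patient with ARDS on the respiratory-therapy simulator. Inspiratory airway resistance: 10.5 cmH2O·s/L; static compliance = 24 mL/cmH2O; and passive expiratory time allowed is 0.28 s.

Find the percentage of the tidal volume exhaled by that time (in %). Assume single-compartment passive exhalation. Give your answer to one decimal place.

τ = R × C = 10.5 × 24 mL/cmH2O = 10.5 × 0.024 L/cmH2O = 0.252 s.
Passive exhalation: V(t)/V₀ = e^(−t/τ) = e^(−0.28/0.252) = 0.3292.
Fraction exhaled = 1 − 0.3292 = 0.6708 → 67.08%.

67.1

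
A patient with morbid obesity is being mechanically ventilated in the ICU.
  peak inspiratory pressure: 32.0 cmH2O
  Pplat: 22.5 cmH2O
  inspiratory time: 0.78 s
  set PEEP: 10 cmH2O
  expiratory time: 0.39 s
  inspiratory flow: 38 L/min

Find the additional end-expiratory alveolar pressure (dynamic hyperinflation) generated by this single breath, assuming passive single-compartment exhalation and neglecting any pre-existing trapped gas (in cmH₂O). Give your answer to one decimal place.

6.5

Flow: 38 L/min ÷ 60 = 0.6333 L/s.
Vt = flow × Ti = 0.6333 L/s × 0.78 s × 1000 mL/L = 493.97 mL.
R = (PIP − Pplat)/V̇ = (32.0 − 22.5) / 0.6333 = 9.5/0.6333 = 15.001 cmH2O·s/L.
C = Vt/(Pplat − PEEP) = 493.97 / (22.5 − 10) = 493.97/12.5 = 39.518 mL/cmH2O.
τ = R × C = 15.001 × 0.03952 L/cmH2O = 0.5928 s.
Fraction remaining = e^(−Te/τ) = e^(−0.39/0.5928) = 0.5179; trapped volume = 493.97 × 0.5179 = 255.83 mL.
Additional alveolar pressure from trapping ≈ V_trapped / C = 255.83 / 39.518 = 6.474 cmH2O.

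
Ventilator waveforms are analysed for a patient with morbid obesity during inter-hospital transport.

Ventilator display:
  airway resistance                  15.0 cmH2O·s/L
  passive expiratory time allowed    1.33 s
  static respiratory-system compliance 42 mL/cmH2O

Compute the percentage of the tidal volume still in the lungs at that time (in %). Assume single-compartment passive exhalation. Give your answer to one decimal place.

τ = R × C = 15.0 × 42 mL/cmH2O = 15.0 × 0.042 L/cmH2O = 0.63 s.
Passive exhalation: V(t)/V₀ = e^(−t/τ) = e^(−1.33/0.63) = 0.1211.
Fraction remaining = 0.1211 → 12.11%.

12.1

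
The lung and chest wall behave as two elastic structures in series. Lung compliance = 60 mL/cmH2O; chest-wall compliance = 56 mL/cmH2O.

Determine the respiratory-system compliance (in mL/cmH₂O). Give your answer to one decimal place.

Lung and chest wall are elastances in series: 1/Crs = 1/CL + 1/Ccw.
1/Crs = 1/60 + 1/56 = 0.03452.
Crs = 28.969 mL/cmH2O.

29.0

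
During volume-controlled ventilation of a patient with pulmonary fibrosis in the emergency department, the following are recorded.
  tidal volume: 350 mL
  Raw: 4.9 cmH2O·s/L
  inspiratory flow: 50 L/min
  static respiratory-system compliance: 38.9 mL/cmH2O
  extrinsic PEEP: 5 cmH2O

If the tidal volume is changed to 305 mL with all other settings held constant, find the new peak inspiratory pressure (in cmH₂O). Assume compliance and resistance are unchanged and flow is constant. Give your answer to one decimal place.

Flow: 50 L/min ÷ 60 = 0.8333 L/s.
PIP = Vt/C + R·V̇ + PEEP (constant-flow equation of motion).
Only the elastic term changes: ΔPIP = ΔVt / C = (305 − 350) / 38.9 = -1.157 cmH2O.
Original PIP = 350/38.9 + 4.9×0.8333 + 5 = 18.081 cmH2O; new PIP = 18.081 + (-1.157) = 16.924 cmH2O.

16.9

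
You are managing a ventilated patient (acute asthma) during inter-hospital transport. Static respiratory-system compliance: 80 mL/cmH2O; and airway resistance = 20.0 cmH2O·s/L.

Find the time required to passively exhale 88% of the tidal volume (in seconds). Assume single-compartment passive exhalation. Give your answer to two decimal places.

3.39

τ = R × C = 20.0 × 80 mL/cmH2O = 20.0 × 0.080 L/cmH2O = 1.6 s.
Exhaled fraction f = 1 − e^(−t/τ) → t = −τ·ln(1 − f) = −1.6·ln(0.12) = 3.392 s.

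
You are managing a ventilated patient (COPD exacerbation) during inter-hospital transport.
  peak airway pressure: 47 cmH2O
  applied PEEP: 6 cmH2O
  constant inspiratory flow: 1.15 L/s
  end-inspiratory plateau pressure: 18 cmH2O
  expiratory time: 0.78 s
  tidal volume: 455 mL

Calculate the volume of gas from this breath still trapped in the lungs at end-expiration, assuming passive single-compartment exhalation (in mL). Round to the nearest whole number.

201

R = (PIP − Pplat)/V̇ = (47 − 18) / 1.15 = 29.0/1.15 = 25.217 cmH2O·s/L.
C = Vt/(Pplat − PEEP) = 455.0 / (18 − 6) = 455.0/12.0 = 37.917 mL/cmH2O.
τ = R × C = 25.217 × 0.03792 L/cmH2O = 0.9562 s.
Fraction remaining = e^(−Te/τ) = e^(−0.78/0.9562) = 0.4423.
Trapped volume = 455.0 × 0.4423 = 201.25 mL.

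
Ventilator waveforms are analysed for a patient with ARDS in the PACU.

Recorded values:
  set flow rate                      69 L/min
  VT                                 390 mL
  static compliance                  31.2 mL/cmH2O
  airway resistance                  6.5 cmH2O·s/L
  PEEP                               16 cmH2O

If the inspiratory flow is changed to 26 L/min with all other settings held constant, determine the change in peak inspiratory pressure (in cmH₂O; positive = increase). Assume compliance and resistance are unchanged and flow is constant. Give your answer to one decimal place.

-4.7

Flow: 69 L/min ÷ 60 = 1.15 L/s.
New flow: 26 L/min ÷ 60 = 0.4333 L/s.
PIP = Vt/C + R·V̇ + PEEP (constant-flow equation of motion).
Only the resistive term changes: ΔPIP = R × ΔV̇ = 6.5 × (0.4333 − 1.15) = 6.5 × -0.7167 = -4.659 cmH2O.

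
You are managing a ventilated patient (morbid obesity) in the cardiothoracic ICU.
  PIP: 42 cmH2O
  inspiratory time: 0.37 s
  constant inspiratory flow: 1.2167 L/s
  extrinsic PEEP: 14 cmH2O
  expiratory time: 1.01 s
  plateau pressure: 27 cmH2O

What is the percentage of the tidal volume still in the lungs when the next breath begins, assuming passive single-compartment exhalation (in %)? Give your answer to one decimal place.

Vt = flow × Ti = 1.2167 L/s × 0.37 s × 1000 mL/L = 450.18 mL.
R = (PIP − Pplat)/V̇ = (42 − 27) / 1.2167 = 15.0/1.2167 = 12.328 cmH2O·s/L.
C = Vt/(Pplat − PEEP) = 450.18 / (27 − 14) = 450.18/13.0 = 34.629 mL/cmH2O.
τ = R × C = 12.328 × 0.03463 L/cmH2O = 0.4269 s.
Fraction remaining at end-expiration = e^(−Te/τ) = e^(−1.01/0.4269) = 0.09387 → 9.387%.

9.4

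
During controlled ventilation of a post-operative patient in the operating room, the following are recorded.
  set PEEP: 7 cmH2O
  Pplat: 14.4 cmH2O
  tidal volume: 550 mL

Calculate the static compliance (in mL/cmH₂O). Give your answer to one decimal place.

74.3

Cstat = Vt / (Pplat − PEEP) = 550 / (14.4 − 7) = 550 / 7.4 = 74.324 mL/cmH2O.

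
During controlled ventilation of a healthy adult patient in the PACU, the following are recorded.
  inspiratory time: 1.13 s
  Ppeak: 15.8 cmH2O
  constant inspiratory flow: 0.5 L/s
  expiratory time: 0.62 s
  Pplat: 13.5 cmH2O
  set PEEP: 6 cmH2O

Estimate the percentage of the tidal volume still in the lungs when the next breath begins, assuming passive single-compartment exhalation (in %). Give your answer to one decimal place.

Vt = flow × Ti = 0.5 L/s × 1.13 s × 1000 mL/L = 565.0 mL.
R = (PIP − Pplat)/V̇ = (15.8 − 13.5) / 0.5 = 2.3/0.5 = 4.6 cmH2O·s/L.
C = Vt/(Pplat − PEEP) = 565.0 / (13.5 − 6) = 565.0/7.5 = 75.333 mL/cmH2O.
τ = R × C = 4.6 × 0.07533 L/cmH2O = 0.3465 s.
Fraction remaining at end-expiration = e^(−Te/τ) = e^(−0.62/0.3465) = 0.1671 → 16.71%.

16.7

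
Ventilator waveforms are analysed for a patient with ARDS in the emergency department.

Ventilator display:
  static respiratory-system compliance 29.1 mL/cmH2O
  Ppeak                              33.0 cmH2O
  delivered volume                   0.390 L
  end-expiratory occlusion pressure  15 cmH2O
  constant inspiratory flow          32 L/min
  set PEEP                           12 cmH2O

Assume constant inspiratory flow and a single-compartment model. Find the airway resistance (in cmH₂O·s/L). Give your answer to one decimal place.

8.6

Flow: 32 L/min ÷ 60 = 0.5333 L/s.
Total PEEP = 15 cmH2O (set 12 + intrinsic 3); this is the baseline alveolar pressure.
Equation of motion (constant flow): PIP = Vt/C + R·V̇ + PEEP.
R·V̇ = PIP − Vt/C − PEEP = 33.0 − 390/29.1 − 15 = 33.0 − 13.402 − 15 = 4.598 cmH2O.
R = 4.598 / 0.5333 = 8.622 cmH2O·s/L.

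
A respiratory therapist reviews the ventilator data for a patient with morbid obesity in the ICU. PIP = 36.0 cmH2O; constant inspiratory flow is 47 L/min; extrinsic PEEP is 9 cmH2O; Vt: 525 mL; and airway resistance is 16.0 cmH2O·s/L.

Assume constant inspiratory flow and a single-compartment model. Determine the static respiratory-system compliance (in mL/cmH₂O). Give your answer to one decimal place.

36.3

Flow: 47 L/min ÷ 60 = 0.7833 L/s.
Equation of motion (constant flow): PIP = Vt/C + R·V̇ + PEEP.
Vt/C = PIP − R·V̇ − PEEP = 36.0 − 16.0×0.7833 − 9 = 36.0 − 12.533 − 9 = 14.467 cmH2O.
C = Vt / 14.467 = 525 / 14.467 = 36.289 mL/cmH2O.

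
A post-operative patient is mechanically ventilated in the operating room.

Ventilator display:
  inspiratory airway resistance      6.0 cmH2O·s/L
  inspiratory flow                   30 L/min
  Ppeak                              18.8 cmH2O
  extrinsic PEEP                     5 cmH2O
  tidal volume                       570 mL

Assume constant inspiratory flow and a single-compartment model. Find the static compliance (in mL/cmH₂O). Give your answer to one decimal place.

Flow: 30 L/min ÷ 60 = 0.5 L/s.
Equation of motion (constant flow): PIP = Vt/C + R·V̇ + PEEP.
Vt/C = PIP − R·V̇ − PEEP = 18.8 − 6.0×0.5 − 5 = 18.8 − 3.0 − 5 = 10.8 cmH2O.
C = Vt / 10.8 = 570 / 10.8 = 52.778 mL/cmH2O.

52.8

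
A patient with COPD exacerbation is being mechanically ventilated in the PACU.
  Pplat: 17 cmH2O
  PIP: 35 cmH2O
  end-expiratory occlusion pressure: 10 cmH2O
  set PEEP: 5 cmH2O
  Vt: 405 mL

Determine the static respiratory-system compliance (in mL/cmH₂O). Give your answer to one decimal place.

End-expiratory occlusion gives total PEEP = 10 cmH2O (intrinsic PEEP = 10 − 5 = 5). Use total PEEP for the elastic gradient.
Cstat = Vt / (Pplat − PEEPtotal) = 405 / (17 − 10) = 405 / 7.0 = 57.857 mL/cmH2O.

57.9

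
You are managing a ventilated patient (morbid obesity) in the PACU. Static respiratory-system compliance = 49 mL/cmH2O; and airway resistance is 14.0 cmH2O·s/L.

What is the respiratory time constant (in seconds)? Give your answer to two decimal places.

0.69

τ = R × C = 14.0 × 49 mL/cmH2O = 14.0 × 0.049 L/cmH2O = 0.686 s.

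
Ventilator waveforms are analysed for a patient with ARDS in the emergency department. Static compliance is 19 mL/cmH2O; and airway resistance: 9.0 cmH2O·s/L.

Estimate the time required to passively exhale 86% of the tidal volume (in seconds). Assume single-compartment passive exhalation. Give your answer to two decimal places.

0.34

τ = R × C = 9.0 × 19 mL/cmH2O = 9.0 × 0.019 L/cmH2O = 0.171 s.
Exhaled fraction f = 1 − e^(−t/τ) → t = −τ·ln(1 − f) = −0.171·ln(0.14) = 0.3362 s.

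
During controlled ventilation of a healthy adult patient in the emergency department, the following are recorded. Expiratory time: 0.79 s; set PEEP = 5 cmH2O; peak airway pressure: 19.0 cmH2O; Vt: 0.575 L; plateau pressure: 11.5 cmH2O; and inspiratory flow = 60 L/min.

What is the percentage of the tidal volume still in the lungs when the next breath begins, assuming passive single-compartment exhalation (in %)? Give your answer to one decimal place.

30.4

Flow: 60 L/min ÷ 60 = 1 L/s.
R = (PIP − Pplat)/V̇ = (19.0 − 11.5) / 1 = 7.5/1 = 7.5 cmH2O·s/L.
C = Vt/(Pplat − PEEP) = 575.0 / (11.5 − 5) = 575.0/6.5 = 88.462 mL/cmH2O.
τ = R × C = 7.5 × 0.08846 L/cmH2O = 0.6635 s.
Fraction remaining at end-expiration = e^(−Te/τ) = e^(−0.79/0.6635) = 0.304 → 30.4%.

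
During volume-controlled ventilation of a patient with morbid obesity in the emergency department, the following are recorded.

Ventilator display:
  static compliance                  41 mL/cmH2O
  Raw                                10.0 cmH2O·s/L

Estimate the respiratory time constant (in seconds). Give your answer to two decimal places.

τ = R × C = 10.0 × 41 mL/cmH2O = 10.0 × 0.041 L/cmH2O = 0.41 s.

0.41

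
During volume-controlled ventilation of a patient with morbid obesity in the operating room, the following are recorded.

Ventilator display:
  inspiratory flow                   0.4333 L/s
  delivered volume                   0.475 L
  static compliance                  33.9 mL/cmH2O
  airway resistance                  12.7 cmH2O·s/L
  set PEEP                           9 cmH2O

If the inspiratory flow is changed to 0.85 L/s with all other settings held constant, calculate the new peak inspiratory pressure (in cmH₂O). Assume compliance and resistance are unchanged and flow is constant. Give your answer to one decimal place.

PIP = Vt/C + R·V̇ + PEEP (constant-flow equation of motion).
Only the resistive term changes: ΔPIP = R × ΔV̇ = 12.7 × (0.85 − 0.4333) = 12.7 × 0.4167 = 5.292 cmH2O.
Original PIP = 475/33.9 + 12.7×0.4333 + 9 = 28.515 cmH2O; new PIP = 28.515 + (5.292) = 33.807 cmH2O.

33.8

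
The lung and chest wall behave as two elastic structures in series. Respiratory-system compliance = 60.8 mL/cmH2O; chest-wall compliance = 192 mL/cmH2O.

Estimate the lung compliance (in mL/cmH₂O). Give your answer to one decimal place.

1/CL = 1/Crs − 1/Ccw.
1/CL = 1/60.8 − 1/192 = 0.01124.
CL = 88.968 mL/cmH2O.

89.0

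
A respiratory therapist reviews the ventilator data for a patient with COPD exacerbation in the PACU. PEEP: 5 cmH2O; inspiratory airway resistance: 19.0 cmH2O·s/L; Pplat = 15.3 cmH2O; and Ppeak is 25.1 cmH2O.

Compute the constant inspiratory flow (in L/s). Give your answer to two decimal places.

0.52

flow = (PIP − Pplat) / Raw = 9.8 / 19.0 = 0.5158 L/s.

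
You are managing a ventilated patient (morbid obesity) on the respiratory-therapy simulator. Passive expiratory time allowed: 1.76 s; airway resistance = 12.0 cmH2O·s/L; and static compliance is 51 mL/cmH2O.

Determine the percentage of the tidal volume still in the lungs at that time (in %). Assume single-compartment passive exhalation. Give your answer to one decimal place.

5.6

τ = R × C = 12.0 × 51 mL/cmH2O = 12.0 × 0.051 L/cmH2O = 0.612 s.
Passive exhalation: V(t)/V₀ = e^(−t/τ) = e^(−1.76/0.612) = 0.05637.
Fraction remaining = 0.05637 → 5.637%.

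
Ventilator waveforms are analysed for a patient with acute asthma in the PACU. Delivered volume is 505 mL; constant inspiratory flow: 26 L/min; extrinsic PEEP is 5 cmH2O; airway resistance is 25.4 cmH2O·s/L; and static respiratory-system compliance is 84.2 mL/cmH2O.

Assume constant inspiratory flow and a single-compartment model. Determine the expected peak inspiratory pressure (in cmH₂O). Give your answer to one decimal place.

22.0

Flow: 26 L/min ÷ 60 = 0.4333 L/s.
Equation of motion (constant flow): PIP = Vt/C + R·V̇ + PEEP.
PIP = 505/84.2 + 25.4×0.4333 + 5 = 5.998 + 11.006 + 5 = 22.004 cmH2O.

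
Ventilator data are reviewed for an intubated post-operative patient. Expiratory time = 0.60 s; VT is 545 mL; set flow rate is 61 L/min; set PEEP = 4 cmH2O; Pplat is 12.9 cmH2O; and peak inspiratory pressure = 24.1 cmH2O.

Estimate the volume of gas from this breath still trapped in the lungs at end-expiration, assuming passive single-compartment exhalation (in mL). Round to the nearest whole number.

Flow: 61 L/min ÷ 60 = 1.0167 L/s.
R = (PIP − Pplat)/V̇ = (24.1 − 12.9) / 1.0167 = 11.2/1.0167 = 11.016 cmH2O·s/L.
C = Vt/(Pplat − PEEP) = 545.0 / (12.9 − 4) = 545.0/8.9 = 61.236 mL/cmH2O.
τ = R × C = 11.016 × 0.06124 L/cmH2O = 0.6746 s.
Fraction remaining = e^(−Te/τ) = e^(−0.60/0.6746) = 0.4109.
Trapped volume = 545.0 × 0.4109 = 223.94 mL.

224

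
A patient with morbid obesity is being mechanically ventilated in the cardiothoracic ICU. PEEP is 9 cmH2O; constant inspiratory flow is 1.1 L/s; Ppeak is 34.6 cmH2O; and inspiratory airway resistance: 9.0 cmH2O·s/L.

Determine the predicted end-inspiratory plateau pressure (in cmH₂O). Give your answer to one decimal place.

Pplat = PIP − Raw × flow = 34.6 − 9.0 × 1.1 = 34.6 − 9.9 = 24.7 cmH2O.

24.7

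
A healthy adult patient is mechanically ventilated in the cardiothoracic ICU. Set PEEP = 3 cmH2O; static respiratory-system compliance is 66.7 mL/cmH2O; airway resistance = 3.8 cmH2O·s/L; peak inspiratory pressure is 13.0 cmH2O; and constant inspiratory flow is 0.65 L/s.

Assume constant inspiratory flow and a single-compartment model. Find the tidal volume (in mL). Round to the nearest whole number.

502

Equation of motion (constant flow): PIP = Vt/C + R·V̇ + PEEP.
Vt/C = PIP − R·V̇ − PEEP = 13.0 − 2.47 − 3 = 7.53 cmH2O.
Vt = C × 7.53 = 66.7 × 7.53 = 502.25 mL.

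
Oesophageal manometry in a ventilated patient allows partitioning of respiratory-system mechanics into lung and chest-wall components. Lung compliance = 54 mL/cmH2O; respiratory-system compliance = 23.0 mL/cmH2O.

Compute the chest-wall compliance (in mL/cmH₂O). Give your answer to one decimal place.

40.1

1/Ccw = 1/Crs − 1/CL.
1/Ccw = 1/23.0 − 1/54 = 0.02496.
Ccw = 40.064 mL/cmH2O.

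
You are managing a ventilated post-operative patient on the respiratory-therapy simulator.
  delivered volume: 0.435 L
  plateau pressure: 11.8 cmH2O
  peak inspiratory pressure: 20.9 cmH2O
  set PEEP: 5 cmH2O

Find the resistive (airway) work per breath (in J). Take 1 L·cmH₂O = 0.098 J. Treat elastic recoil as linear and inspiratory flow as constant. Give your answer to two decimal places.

With constant inspiratory flow the resistive pressure is constant at PIP − Pplat = 20.9 − 11.8 = 9.1 cmH2O, so resistive work = 9.1 × 0.435 = 3.959 L·cmH2O.
× 0.098 J/(L·cmH2O) → 0.388 J.

0.39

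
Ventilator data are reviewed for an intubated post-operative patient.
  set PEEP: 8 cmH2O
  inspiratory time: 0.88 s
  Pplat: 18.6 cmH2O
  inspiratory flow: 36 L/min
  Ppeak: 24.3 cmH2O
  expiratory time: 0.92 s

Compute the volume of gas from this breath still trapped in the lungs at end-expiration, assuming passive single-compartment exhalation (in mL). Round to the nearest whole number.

76

Flow: 36 L/min ÷ 60 = 0.6 L/s.
Vt = flow × Ti = 0.6 L/s × 0.88 s × 1000 mL/L = 528.0 mL.
R = (PIP − Pplat)/V̇ = (24.3 − 18.6) / 0.6 = 5.7/0.6 = 9.5 cmH2O·s/L.
C = Vt/(Pplat − PEEP) = 528.0 / (18.6 − 8) = 528.0/10.6 = 49.811 mL/cmH2O.
τ = R × C = 9.5 × 0.04981 L/cmH2O = 0.4732 s.
Fraction remaining = e^(−Te/τ) = e^(−0.92/0.4732) = 0.1431.
Trapped volume = 528.0 × 0.1431 = 75.557 mL.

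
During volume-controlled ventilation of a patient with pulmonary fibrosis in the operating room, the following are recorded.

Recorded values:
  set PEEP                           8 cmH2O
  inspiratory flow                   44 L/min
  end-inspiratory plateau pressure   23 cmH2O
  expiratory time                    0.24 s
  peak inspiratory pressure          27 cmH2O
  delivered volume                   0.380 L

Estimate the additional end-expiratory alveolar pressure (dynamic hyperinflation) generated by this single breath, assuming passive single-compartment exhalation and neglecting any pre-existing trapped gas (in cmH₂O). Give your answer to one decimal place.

Flow: 44 L/min ÷ 60 = 0.7333 L/s.
R = (PIP − Pplat)/V̇ = (27 − 23) / 0.7333 = 4.0/0.7333 = 5.455 cmH2O·s/L.
C = Vt/(Pplat − PEEP) = 380.0 / (23 − 8) = 380.0/15.0 = 25.333 mL/cmH2O.
τ = R × C = 5.455 × 0.02533 L/cmH2O = 0.1382 s.
Fraction remaining = e^(−Te/τ) = e^(−0.24/0.1382) = 0.1761; trapped volume = 380.0 × 0.1761 = 66.918 mL.
Additional alveolar pressure from trapping ≈ V_trapped / C = 66.918 / 25.333 = 2.642 cmH2O.

2.6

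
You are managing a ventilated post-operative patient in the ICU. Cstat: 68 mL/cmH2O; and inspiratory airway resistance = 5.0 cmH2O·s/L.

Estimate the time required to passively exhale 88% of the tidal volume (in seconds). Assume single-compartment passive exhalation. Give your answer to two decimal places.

τ = R × C = 5.0 × 68 mL/cmH2O = 5.0 × 0.068 L/cmH2O = 0.34 s.
Exhaled fraction f = 1 − e^(−t/τ) → t = −τ·ln(1 − f) = −0.34·ln(0.12) = 0.7209 s.

0.72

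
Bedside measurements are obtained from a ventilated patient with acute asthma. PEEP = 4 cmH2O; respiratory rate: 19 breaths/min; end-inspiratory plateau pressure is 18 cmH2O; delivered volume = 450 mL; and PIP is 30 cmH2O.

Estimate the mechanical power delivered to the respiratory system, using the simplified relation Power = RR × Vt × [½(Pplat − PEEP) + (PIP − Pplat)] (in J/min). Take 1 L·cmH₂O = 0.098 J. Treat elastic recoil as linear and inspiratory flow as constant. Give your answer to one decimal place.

15.9

Per-breath work = Vt × [½(Pplat−PEEP) + (PIP−Pplat)] = 0.450 × [0.5×14.0 + 12.0] = 0.450 × 19.0 = 8.55 L·cmH2O.
Power = 19 × 8.55 = 162.45 L·cmH2O/min.
× 0.098 J/(L·cmH2O) → 15.92 J/min.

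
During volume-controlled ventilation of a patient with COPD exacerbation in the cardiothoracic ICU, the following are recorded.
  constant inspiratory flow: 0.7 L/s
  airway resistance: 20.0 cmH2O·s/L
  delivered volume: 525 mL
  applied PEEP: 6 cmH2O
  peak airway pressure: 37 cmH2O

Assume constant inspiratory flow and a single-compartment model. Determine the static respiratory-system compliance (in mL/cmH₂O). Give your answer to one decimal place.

Equation of motion (constant flow): PIP = Vt/C + R·V̇ + PEEP.
Vt/C = PIP − R·V̇ − PEEP = 37 − 20.0×0.7 − 6 = 37 − 14.0 − 6 = 17.0 cmH2O.
C = Vt / 17.0 = 525 / 17.0 = 30.882 mL/cmH2O.

30.9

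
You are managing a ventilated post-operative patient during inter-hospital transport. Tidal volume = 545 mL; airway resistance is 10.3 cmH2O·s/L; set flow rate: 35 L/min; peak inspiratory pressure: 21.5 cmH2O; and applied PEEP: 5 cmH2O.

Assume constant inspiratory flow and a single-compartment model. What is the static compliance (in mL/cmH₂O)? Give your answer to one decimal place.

51.9

Flow: 35 L/min ÷ 60 = 0.5833 L/s.
Equation of motion (constant flow): PIP = Vt/C + R·V̇ + PEEP.
Vt/C = PIP − R·V̇ − PEEP = 21.5 − 10.3×0.5833 − 5 = 21.5 − 6.008 − 5 = 10.492 cmH2O.
C = Vt / 10.492 = 545 / 10.492 = 51.944 mL/cmH2O.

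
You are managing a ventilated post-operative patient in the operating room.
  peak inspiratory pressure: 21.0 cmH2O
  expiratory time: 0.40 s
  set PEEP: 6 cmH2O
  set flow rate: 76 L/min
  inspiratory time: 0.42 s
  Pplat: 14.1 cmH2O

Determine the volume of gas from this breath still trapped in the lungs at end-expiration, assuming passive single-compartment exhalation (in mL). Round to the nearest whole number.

Flow: 76 L/min ÷ 60 = 1.2667 L/s.
Vt = flow × Ti = 1.2667 L/s × 0.42 s × 1000 mL/L = 532.01 mL.
R = (PIP − Pplat)/V̇ = (21.0 − 14.1) / 1.2667 = 6.9/1.2667 = 5.447 cmH2O·s/L.
C = Vt/(Pplat − PEEP) = 532.01 / (14.1 − 6) = 532.01/8.1 = 65.68 mL/cmH2O.
τ = R × C = 5.447 × 0.06568 L/cmH2O = 0.3578 s.
Fraction remaining = e^(−Te/τ) = e^(−0.40/0.3578) = 0.327.
Trapped volume = 532.01 × 0.327 = 173.97 mL.

174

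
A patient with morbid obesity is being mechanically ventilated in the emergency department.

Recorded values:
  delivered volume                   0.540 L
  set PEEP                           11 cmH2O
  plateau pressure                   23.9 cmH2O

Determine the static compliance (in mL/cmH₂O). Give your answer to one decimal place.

41.9

Cstat = Vt / (Pplat − PEEP) = 540 / (23.9 − 11) = 540 / 12.9 = 41.86 mL/cmH2O.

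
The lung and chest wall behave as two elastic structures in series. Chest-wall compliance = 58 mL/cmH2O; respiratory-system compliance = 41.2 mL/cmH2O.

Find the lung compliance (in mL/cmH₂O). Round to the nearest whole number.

142

1/CL = 1/Crs − 1/Ccw.
1/CL = 1/41.2 − 1/58 = 0.00703.
CL = 142.25 mL/cmH2O.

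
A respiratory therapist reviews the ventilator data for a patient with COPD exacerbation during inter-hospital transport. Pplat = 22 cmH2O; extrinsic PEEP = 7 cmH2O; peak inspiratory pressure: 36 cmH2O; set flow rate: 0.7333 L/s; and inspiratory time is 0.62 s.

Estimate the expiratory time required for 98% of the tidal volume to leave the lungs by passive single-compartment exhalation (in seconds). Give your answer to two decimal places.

Vt = flow × Ti = 0.7333 L/s × 0.62 s × 1000 mL/L = 454.65 mL.
R = (PIP − Pplat)/V̇ = (36 − 22) / 0.7333 = 14.0/0.7333 = 19.092 cmH2O·s/L.
C = Vt/(Pplat − PEEP) = 454.65 / (22 − 7) = 454.65/15.0 = 30.31 mL/cmH2O.
τ = R × C = 19.092 × 0.03031 L/cmH2O = 0.5787 s.
t = −τ·ln(1 − 0.98) = −0.5787·ln(0.02) = 2.264 s.

2.26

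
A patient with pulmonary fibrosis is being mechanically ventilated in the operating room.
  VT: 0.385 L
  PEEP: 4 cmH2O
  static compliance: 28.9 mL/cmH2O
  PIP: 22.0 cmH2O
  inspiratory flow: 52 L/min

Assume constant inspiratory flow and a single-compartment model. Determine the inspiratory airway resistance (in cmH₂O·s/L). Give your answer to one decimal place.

5.4

Flow: 52 L/min ÷ 60 = 0.8667 L/s.
Equation of motion (constant flow): PIP = Vt/C + R·V̇ + PEEP.
R·V̇ = PIP − Vt/C − PEEP = 22.0 − 385/28.9 − 4 = 22.0 − 13.322 − 4 = 4.678 cmH2O.
R = 4.678 / 0.8667 = 5.397 cmH2O·s/L.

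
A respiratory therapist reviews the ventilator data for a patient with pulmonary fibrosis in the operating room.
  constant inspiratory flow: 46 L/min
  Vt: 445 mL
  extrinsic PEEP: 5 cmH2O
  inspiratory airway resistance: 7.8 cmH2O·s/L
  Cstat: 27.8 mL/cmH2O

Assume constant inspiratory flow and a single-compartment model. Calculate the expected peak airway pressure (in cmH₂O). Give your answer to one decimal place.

27.0

Flow: 46 L/min ÷ 60 = 0.7667 L/s.
Equation of motion (constant flow): PIP = Vt/C + R·V̇ + PEEP.
PIP = 445/27.8 + 7.8×0.7667 + 5 = 16.007 + 5.98 + 5 = 26.987 cmH2O.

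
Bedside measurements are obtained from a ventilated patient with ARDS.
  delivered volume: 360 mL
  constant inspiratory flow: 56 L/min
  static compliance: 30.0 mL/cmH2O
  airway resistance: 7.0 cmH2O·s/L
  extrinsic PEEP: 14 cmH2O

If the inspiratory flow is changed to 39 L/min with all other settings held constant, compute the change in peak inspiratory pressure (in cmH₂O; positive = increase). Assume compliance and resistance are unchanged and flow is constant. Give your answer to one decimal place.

Flow: 56 L/min ÷ 60 = 0.9333 L/s.
New flow: 39 L/min ÷ 60 = 0.65 L/s.
PIP = Vt/C + R·V̇ + PEEP (constant-flow equation of motion).
Only the resistive term changes: ΔPIP = R × ΔV̇ = 7.0 × (0.65 − 0.9333) = 7.0 × -0.2833 = -1.983 cmH2O.

-2.0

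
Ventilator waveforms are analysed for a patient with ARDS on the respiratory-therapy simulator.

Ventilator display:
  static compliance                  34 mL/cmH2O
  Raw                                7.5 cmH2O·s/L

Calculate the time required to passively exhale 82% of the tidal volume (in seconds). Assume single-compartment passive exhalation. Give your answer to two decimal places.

τ = R × C = 7.5 × 34 mL/cmH2O = 7.5 × 0.034 L/cmH2O = 0.255 s.
Exhaled fraction f = 1 − e^(−t/τ) → t = −τ·ln(1 − f) = −0.255·ln(0.18) = 0.4373 s.

0.44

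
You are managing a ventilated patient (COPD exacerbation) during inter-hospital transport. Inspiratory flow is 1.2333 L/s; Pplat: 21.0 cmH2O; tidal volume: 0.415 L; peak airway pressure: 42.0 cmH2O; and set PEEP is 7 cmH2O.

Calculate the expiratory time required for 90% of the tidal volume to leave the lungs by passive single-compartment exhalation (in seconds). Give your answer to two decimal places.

1.16

R = (PIP − Pplat)/V̇ = (42.0 − 21.0) / 1.2333 = 21.0/1.2333 = 17.027 cmH2O·s/L.
C = Vt/(Pplat − PEEP) = 415.0 / (21.0 − 7) = 415.0/14.0 = 29.643 mL/cmH2O.
τ = R × C = 17.027 × 0.02964 L/cmH2O = 0.5047 s.
t = −τ·ln(1 − 0.90) = −0.5047·ln(0.1) = 1.162 s.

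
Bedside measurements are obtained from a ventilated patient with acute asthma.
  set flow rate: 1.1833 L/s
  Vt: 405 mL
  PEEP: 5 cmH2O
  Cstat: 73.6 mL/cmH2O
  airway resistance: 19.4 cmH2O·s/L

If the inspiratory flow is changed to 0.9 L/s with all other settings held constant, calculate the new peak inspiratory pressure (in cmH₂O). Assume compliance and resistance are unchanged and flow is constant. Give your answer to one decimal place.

PIP = Vt/C + R·V̇ + PEEP (constant-flow equation of motion).
Only the resistive term changes: ΔPIP = R × ΔV̇ = 19.4 × (0.9 − 1.1833) = 19.4 × -0.2833 = -5.496 cmH2O.
Original PIP = 405/73.6 + 19.4×1.1833 + 5 = 33.459 cmH2O; new PIP = 33.459 + (-5.496) = 27.963 cmH2O.

28.0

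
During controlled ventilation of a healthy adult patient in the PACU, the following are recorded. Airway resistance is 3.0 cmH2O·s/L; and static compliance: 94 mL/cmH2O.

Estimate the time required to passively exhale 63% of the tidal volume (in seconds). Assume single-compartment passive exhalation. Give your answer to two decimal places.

τ = R × C = 3.0 × 94 mL/cmH2O = 3.0 × 0.094 L/cmH2O = 0.282 s.
Exhaled fraction f = 1 − e^(−t/τ) → t = −τ·ln(1 − f) = −0.282·ln(0.37) = 0.2804 s.

0.28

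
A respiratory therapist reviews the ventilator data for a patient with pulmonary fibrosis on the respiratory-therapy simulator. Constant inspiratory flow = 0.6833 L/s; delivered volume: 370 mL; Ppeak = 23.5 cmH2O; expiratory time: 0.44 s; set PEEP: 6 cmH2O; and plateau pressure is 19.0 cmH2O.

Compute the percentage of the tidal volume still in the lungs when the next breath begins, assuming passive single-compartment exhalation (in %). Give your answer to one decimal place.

R = (PIP − Pplat)/V̇ = (23.5 − 19.0) / 0.6833 = 4.5/0.6833 = 6.586 cmH2O·s/L.
C = Vt/(Pplat − PEEP) = 370.0 / (19.0 − 6) = 370.0/13.0 = 28.462 mL/cmH2O.
τ = R × C = 6.586 × 0.02846 L/cmH2O = 0.1874 s.
Fraction remaining at end-expiration = e^(−Te/τ) = e^(−0.44/0.1874) = 0.09557 → 9.557%.

9.6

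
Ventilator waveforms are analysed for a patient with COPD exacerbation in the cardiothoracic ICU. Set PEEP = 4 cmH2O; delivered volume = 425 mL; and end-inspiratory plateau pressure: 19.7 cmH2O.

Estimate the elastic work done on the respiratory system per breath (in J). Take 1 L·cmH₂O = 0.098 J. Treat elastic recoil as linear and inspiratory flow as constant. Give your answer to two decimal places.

Elastic work ≈ ½ × (Pplat − PEEP) × Vt = 0.5 × (19.7 − 4) × 0.425 L = 0.5 × 15.7 × 0.425 = 3.336 L·cmH2O.
× 0.098 J/(L·cmH2O) → 0.3269 J.

0.33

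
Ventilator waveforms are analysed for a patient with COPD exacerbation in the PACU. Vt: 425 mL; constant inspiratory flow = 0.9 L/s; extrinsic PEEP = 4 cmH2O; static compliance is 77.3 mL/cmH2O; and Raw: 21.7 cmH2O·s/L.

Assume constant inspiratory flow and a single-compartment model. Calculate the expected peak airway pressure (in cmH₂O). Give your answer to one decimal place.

Equation of motion (constant flow): PIP = Vt/C + R·V̇ + PEEP.
PIP = 425/77.3 + 21.7×0.9 + 4 = 5.498 + 19.53 + 4 = 29.028 cmH2O.

29.0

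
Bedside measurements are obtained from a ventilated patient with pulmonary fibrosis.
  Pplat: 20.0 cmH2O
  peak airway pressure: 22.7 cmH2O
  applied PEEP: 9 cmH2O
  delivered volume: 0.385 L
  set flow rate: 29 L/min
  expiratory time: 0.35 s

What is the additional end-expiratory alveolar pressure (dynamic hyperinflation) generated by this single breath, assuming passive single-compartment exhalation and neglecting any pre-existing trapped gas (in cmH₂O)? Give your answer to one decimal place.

1.8

Flow: 29 L/min ÷ 60 = 0.4833 L/s.
R = (PIP − Pplat)/V̇ = (22.7 − 20.0) / 0.4833 = 2.7/0.4833 = 5.587 cmH2O·s/L.
C = Vt/(Pplat − PEEP) = 385.0 / (20.0 − 9) = 385.0/11.0 = 35.0 mL/cmH2O.
τ = R × C = 5.587 × 0.035 L/cmH2O = 0.1955 s.
Fraction remaining = e^(−Te/τ) = e^(−0.35/0.1955) = 0.1669; trapped volume = 385.0 × 0.1669 = 64.257 mL.
Additional alveolar pressure from trapping ≈ V_trapped / C = 64.257 / 35.0 = 1.836 cmH2O.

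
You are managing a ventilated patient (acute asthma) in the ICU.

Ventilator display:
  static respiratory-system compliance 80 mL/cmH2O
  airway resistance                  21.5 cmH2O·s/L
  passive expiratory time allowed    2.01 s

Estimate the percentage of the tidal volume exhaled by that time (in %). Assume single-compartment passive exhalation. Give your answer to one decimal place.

68.9

τ = R × C = 21.5 × 80 mL/cmH2O = 21.5 × 0.080 L/cmH2O = 1.72 s.
Passive exhalation: V(t)/V₀ = e^(−t/τ) = e^(−2.01/1.72) = 0.3108.
Fraction exhaled = 1 − 0.3108 = 0.6892 → 68.92%.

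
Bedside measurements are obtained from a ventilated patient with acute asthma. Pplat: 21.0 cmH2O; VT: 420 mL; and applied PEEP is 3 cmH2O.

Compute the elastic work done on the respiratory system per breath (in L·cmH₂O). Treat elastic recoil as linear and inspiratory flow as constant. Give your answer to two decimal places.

3.78

Elastic work ≈ ½ × (Pplat − PEEP) × Vt = 0.5 × (21.0 − 3) × 0.420 L = 0.5 × 18.0 × 0.420 = 3.78 L·cmH2O.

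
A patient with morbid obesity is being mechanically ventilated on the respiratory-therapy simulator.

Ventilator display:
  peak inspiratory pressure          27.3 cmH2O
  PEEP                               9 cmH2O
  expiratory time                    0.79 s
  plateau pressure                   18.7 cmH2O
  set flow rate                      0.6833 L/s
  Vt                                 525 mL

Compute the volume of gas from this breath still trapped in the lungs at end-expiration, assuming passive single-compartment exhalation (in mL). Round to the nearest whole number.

165

R = (PIP − Pplat)/V̇ = (27.3 − 18.7) / 0.6833 = 8.6/0.6833 = 12.586 cmH2O·s/L.
C = Vt/(Pplat − PEEP) = 525.0 / (18.7 − 9) = 525.0/9.7 = 54.124 mL/cmH2O.
τ = R × C = 12.586 × 0.05412 L/cmH2O = 0.6812 s.
Fraction remaining = e^(−Te/τ) = e^(−0.79/0.6812) = 0.3136.
Trapped volume = 525.0 × 0.3136 = 164.64 mL.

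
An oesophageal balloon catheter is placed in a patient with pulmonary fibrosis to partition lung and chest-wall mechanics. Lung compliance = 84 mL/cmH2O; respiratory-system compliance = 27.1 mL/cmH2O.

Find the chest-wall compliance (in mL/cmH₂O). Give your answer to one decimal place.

40.0

1/Ccw = 1/Crs − 1/CL.
1/Ccw = 1/27.1 − 1/84 = 0.025.
Ccw = 40.0 mL/cmH2O.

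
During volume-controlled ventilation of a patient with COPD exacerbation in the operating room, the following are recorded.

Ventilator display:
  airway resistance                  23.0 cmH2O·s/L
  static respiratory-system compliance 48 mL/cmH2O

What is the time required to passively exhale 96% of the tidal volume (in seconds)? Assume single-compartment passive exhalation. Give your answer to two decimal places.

3.55

τ = R × C = 23.0 × 48 mL/cmH2O = 23.0 × 0.048 L/cmH2O = 1.104 s.
Exhaled fraction f = 1 − e^(−t/τ) → t = −τ·ln(1 − f) = −1.104·ln(0.04) = 3.554 s.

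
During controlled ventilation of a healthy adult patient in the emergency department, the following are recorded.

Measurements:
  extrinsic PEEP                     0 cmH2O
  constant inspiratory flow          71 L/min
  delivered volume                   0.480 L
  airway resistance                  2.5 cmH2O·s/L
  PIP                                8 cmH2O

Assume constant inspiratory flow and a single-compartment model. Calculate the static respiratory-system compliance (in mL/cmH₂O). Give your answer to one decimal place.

95.2

Flow: 71 L/min ÷ 60 = 1.1833 L/s.
Equation of motion (constant flow): PIP = Vt/C + R·V̇ + PEEP.
Vt/C = PIP − R·V̇ − PEEP = 8 − 2.5×1.1833 − 0 = 8 − 2.958 − 0 = 5.042 cmH2O.
C = Vt / 5.042 = 480 / 5.042 = 95.2 mL/cmH2O.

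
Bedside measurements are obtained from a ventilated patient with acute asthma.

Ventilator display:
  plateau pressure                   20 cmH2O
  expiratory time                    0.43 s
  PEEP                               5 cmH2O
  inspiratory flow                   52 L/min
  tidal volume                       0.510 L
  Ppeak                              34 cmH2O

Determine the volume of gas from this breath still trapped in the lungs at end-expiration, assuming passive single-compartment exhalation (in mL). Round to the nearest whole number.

Flow: 52 L/min ÷ 60 = 0.8667 L/s.
R = (PIP − Pplat)/V̇ = (34 − 20) / 0.8667 = 14.0/0.8667 = 16.153 cmH2O·s/L.
C = Vt/(Pplat − PEEP) = 510.0 / (20 − 5) = 510.0/15.0 = 34.0 mL/cmH2O.
τ = R × C = 16.153 × 0.034 L/cmH2O = 0.5492 s.
Fraction remaining = e^(−Te/τ) = e^(−0.43/0.5492) = 0.4571.
Trapped volume = 510.0 × 0.4571 = 233.12 mL.

233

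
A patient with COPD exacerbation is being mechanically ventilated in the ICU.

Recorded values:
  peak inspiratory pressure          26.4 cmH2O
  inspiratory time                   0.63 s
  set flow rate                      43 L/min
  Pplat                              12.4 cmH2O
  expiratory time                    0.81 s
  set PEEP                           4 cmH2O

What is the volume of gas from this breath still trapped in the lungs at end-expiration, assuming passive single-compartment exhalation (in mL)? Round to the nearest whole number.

Flow: 43 L/min ÷ 60 = 0.7167 L/s.
Vt = flow × Ti = 0.7167 L/s × 0.63 s × 1000 mL/L = 451.52 mL.
R = (PIP − Pplat)/V̇ = (26.4 − 12.4) / 0.7167 = 14.0/0.7167 = 19.534 cmH2O·s/L.
C = Vt/(Pplat − PEEP) = 451.52 / (12.4 − 4) = 451.52/8.4 = 53.752 mL/cmH2O.
τ = R × C = 19.534 × 0.05375 L/cmH2O = 1.05 s.
Fraction remaining = e^(−Te/τ) = e^(−0.81/1.05) = 0.4624.
Trapped volume = 451.52 × 0.4624 = 208.78 mL.

209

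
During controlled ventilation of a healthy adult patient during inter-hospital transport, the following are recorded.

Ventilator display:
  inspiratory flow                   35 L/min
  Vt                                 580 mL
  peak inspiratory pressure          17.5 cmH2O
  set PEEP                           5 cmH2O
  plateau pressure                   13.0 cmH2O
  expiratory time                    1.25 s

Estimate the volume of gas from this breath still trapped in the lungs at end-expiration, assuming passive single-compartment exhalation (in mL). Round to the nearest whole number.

Flow: 35 L/min ÷ 60 = 0.5833 L/s.
R = (PIP − Pplat)/V̇ = (17.5 − 13.0) / 0.5833 = 4.5/0.5833 = 7.715 cmH2O·s/L.
C = Vt/(Pplat − PEEP) = 580.0 / (13.0 − 5) = 580.0/8.0 = 72.5 mL/cmH2O.
τ = R × C = 7.715 × 0.0725 L/cmH2O = 0.5593 s.
Fraction remaining = e^(−Te/τ) = e^(−1.25/0.5593) = 0.107.
Trapped volume = 580.0 × 0.107 = 62.06 mL.

62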